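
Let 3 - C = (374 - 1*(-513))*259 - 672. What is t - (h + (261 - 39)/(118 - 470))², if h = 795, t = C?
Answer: -26641857089/30976 ≈ -8.6008e+5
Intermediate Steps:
C = -229058 (C = 3 - ((374 - 1*(-513))*259 - 672) = 3 - ((374 + 513)*259 - 672) = 3 - (887*259 - 672) = 3 - (229733 - 672) = 3 - 1*229061 = 3 - 229061 = -229058)
t = -229058
t - (h + (261 - 39)/(118 - 470))² = -229058 - (795 + (261 - 39)/(118 - 470))² = -229058 - (795 + 222/(-352))² = -229058 - (795 + 222*(-1/352))² = -229058 - (795 - 111/176)² = -229058 - (139809/176)² = -229058 - 1*19546556481/30976 = -229058 - 19546556481/30976 = -26641857089/30976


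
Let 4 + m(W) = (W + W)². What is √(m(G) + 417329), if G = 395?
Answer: 5*√41657 ≈ 1020.5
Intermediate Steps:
m(W) = -4 + 4*W² (m(W) = -4 + (W + W)² = -4 + (2*W)² = -4 + 4*W²)
√(m(G) + 417329) = √((-4 + 4*395²) + 417329) = √((-4 + 4*156025) + 417329) = √((-4 + 624100) + 417329) = √(624096 + 417329) = √1041425 = 5*√41657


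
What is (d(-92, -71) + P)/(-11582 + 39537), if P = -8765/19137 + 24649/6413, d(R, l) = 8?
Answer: 1397302616/3430793616855 ≈ 0.00040728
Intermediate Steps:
P = 415497968/122725581 (P = -8765*1/19137 + 24649*(1/6413) = -8765/19137 + 24649/6413 = 415497968/122725581 ≈ 3.3856)
(d(-92, -71) + P)/(-11582 + 39537) = (8 + 415497968/122725581)/(-11582 + 39537) = (1397302616/122725581)/27955 = (1397302616/122725581)*(1/27955) = 1397302616/3430793616855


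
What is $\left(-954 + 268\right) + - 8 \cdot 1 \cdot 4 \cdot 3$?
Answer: $-782$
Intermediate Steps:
$\left(-954 + 268\right) + - 8 \cdot 1 \cdot 4 \cdot 3 = -686 + \left(-8\right) 4 \cdot 3 = -686 - 96 = -782$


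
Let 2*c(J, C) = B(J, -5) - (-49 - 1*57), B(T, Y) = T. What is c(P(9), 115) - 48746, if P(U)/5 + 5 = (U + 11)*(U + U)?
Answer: -95611/2 ≈ -47806.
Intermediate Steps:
P(U) = -25 + 10*U*(11 + U) (P(U) = -25 + 5*((U + 11)*(U + U)) = -25 + 5*((11 + U)*(2*U)) = -25 + 5*(2*U*(11 + U)) = -25 + 10*U*(11 + U))
c(J, C) = 53 + J/2 (c(J, C) = (J - (-49 - 1*57))/2 = (J - (-49 - 57))/2 = (J - 1*(-106))/2 = (J + 106)/2 = (106 + J)/2 = 53 + J/2)
c(P(9), 115) - 48746 = (53 + (-25 + 10*9² + 110*9)/2) - 48746 = (53 + (-25 + 10*81 + 990)/2) - 48746 = (53 + (-25 + 810 + 990)/2) - 48746 = (53 + (½)*1775) - 48746 = (53 + 1775/2) - 48746 = 1881/2 - 48746 = -95611/2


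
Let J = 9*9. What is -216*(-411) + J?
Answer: 88857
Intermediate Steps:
J = 81
-216*(-411) + J = -216*(-411) + 81 = 88776 + 81 = 88857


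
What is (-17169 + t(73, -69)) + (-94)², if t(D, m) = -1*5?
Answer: -8338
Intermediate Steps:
t(D, m) = -5
(-17169 + t(73, -69)) + (-94)² = (-17169 - 5) + (-94)² = -17174 + 8836 = -8338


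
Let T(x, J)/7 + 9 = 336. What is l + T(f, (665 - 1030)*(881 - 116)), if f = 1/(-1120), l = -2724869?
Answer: -2722580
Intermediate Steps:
f = -1/1120 ≈ -0.00089286
T(x, J) = 2289 (T(x, J) = -63 + 7*336 = -63 + 2352 = 2289)
l + T(f, (665 - 1030)*(881 - 116)) = -2724869 + 2289 = -2722580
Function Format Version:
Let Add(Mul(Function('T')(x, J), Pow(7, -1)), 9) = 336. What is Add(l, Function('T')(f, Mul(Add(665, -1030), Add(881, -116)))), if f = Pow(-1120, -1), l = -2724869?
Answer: -2722580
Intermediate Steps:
f = Rational(-1, 1120) ≈ -0.00089286
Function('T')(x, J) = 2289 (Function('T')(x, J) = Add(-63, Mul(7, 336)) = Add(-63, 2352) = 2289)
Add(l, Function('T')(f, Mul(Add(665, -1030), Add(881, -116)))) = Add(-2724869, 2289) = -2722580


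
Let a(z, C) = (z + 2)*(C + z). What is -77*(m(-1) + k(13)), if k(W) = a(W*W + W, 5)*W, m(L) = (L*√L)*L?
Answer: -34442408 - 77*I ≈ -3.4442e+7 - 77.0*I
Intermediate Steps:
m(L) = L^(5/2) (m(L) = L^(3/2)*L = L^(5/2))
a(z, C) = (2 + z)*(C + z)
k(W) = W*(10 + (W + W²)² + 7*W + 7*W²) (k(W) = ((W*W + W)² + 2*5 + 2*(W*W + W) + 5*(W*W + W))*W = ((W² + W)² + 10 + 2*(W² + W) + 5*(W² + W))*W = ((W + W²)² + 10 + 2*(W + W²) + 5*(W + W²))*W = ((W + W²)² + 10 + (2*W + 2*W²) + (5*W + 5*W²))*W = (10 + (W + W²)² + 7*W + 7*W²)*W = W*(10 + (W + W²)² + 7*W + 7*W²))
-77*(m(-1) + k(13)) = -77*((-1)^(5/2) + 13*(10 + 13²*(1 + 13)² + 7*13*(1 + 13))) = -77*(I + 13*(10 + 169*14² + 7*13*14)) = -77*(I + 13*(10 + 169*196 + 1274)) = -77*(I + 13*(10 + 33124 + 1274)) = -77*(I + 13*34408) = -77*(I + 447304) = -77*(447304 + I) = -34442408 - 77*I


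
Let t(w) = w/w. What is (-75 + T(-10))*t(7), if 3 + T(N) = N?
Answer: -88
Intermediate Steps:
T(N) = -3 + N
t(w) = 1
(-75 + T(-10))*t(7) = (-75 + (-3 - 10))*1 = (-75 - 13)*1 = -88*1 = -88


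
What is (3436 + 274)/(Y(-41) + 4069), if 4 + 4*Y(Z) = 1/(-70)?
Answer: 1038800/1139039 ≈ 0.91200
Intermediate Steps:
Y(Z) = -281/280 (Y(Z) = -1 + (¼)/(-70) = -1 + (¼)*(-1/70) = -1 - 1/280 = -281/280)
(3436 + 274)/(Y(-41) + 4069) = (3436 + 274)/(-281/280 + 4069) = 3710/(1139039/280) = 3710*(280/1139039) = 1038800/1139039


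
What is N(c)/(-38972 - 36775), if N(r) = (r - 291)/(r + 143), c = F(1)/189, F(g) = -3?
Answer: 9167/341164488 ≈ 2.6870e-5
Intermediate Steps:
c = -1/63 (c = -3/189 = -3*1/189 = -1/63 ≈ -0.015873)
N(r) = (-291 + r)/(143 + r)
N(c)/(-38972 - 36775) = ((-291 - 1/63)/(143 - 1/63))/(-38972 - 36775) = (-18334/63/(9008/63))/(-75747) = ((63/9008)*(-18334/63))*(-1/75747) = -9167/4504*(-1/75747) = 9167/341164488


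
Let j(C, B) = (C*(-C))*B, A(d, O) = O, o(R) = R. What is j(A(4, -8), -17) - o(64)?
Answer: 1024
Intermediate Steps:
j(C, B) = -B*C² (j(C, B) = (-C²)*B = -B*C²)
j(A(4, -8), -17) - o(64) = -1*(-17)*(-8)² - 1*64 = -1*(-17)*64 - 64 = 1088 - 64 = 1024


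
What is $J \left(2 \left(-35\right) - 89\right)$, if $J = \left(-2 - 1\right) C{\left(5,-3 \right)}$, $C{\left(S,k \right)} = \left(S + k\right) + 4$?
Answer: $2862$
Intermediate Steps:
$C{\left(S,k \right)} = 4 + S + k$
$J = -18$ ($J = \left(-2 - 1\right) \left(4 + 5 - 3\right) = \left(-3\right) 6 = -18$)
$J \left(2 \left(-35\right) - 89\right) = - 18 \left(2 \left(-35\right) - 89\right) = - 18 \left(-70 - 89\right) = \left(-18\right) \left(-159\right) = 2862$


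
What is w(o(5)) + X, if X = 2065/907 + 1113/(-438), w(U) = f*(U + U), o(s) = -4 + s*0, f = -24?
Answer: 25390017/132422 ≈ 191.74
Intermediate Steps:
o(s) = -4 (o(s) = -4 + 0 = -4)
w(U) = -48*U (w(U) = -24*(U + U) = -48*U)
X = -35007/132422 (X = 2065*(1/907) + 1113*(-1/438) = 2065/907 - 371/146 = -35007/132422 ≈ -0.26436)
w(o(5)) + X = -48*(-4) - 35007/132422 = 192 - 35007/132422 = 25390017/132422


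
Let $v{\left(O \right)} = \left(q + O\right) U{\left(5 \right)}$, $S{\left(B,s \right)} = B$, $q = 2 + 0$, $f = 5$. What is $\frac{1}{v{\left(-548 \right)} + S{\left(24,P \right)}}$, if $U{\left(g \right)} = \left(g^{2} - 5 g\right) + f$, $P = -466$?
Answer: $- \frac{1}{2706} \approx -0.00036955$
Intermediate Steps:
$U{\left(g \right)} = 5 + g^{2} - 5 g$ ($U{\left(g \right)} = \left(g^{2} - 5 g\right) + 5 = 5 + g^{2} - 5 g$)
$q = 2$
$v{\left(O \right)} = 10 + 5 O$ ($v{\left(O \right)} = \left(2 + O\right) \left(5 + 5^{2} - 25\right) = \left(2 + O\right) \left(5 + 25 - 25\right) = \left(2 + O\right) 5 = 10 + 5 O$)
$\frac{1}{v{\left(-548 \right)} + S{\left(24,P \right)}} = \frac{1}{\left(10 + 5 \left(-548\right)\right) + 24} = \frac{1}{\left(10 - 2740\right) + 24} = \frac{1}{-2730 + 24} = \frac{1}{-2706} = - \frac{1}{2706}$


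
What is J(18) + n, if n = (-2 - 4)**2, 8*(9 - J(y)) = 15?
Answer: 345/8 ≈ 43.125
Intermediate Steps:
J(y) = 57/8 (J(y) = 9 - 1/8*15 = 9 - 15/8 = 57/8)
n = 36 (n = (-6)**2 = 36)
J(18) + n = 57/8 + 36 = 345/8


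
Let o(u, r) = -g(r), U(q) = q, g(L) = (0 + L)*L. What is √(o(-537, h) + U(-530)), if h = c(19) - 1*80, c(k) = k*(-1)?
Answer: I*√10331 ≈ 101.64*I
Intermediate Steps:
g(L) = L² (g(L) = L*L = L²)
c(k) = -k
h = -99 (h = -1*19 - 1*80 = -19 - 80 = -99)
o(u, r) = -r²
√(o(-537, h) + U(-530)) = √(-1*(-99)² - 530) = √(-1*9801 - 530) = √(-9801 - 530) = √(-10331) = I*√10331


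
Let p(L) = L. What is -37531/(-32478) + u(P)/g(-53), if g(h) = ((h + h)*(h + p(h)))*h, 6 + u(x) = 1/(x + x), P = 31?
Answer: 13072761469/11312607048 ≈ 1.1556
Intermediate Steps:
u(x) = -6 + 1/(2*x) (u(x) = -6 + 1/(x + x) = -6 + 1/(2*x))
g(h) = 4*h**3 (g(h) = ((h + h)*(h + h))*h = ((2*h)*(2*h))*h = (4*h**2)*h = 4*h**3)
-37531/(-32478) + u(P)/g(-53) = -37531/(-32478) + (-6 + (1/2)/31)/((4*(-53)**3)) = -37531*(-1/32478) + (-6 + (1/2)*(1/31))/((4*(-148877))) = 37531/32478 + (-6 + 1/62)/(-595508) = 37531/32478 - 371/62*(-1/595508) = 37531/32478 + 7/696632 = 13072761469/11312607048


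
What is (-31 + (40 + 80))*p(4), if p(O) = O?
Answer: 356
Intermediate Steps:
(-31 + (40 + 80))*p(4) = (-31 + (40 + 80))*4 = (-31 + 120)*4 = 89*4 = 356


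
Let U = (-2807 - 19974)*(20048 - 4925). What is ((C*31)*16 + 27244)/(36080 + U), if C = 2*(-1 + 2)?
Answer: -28236/344480983 ≈ -8.1967e-5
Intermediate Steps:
U = -344517063 (U = -22781*15123 = -344517063)
C = 2 (C = 2*1 = 2)
((C*31)*16 + 27244)/(36080 + U) = ((2*31)*16 + 27244)/(36080 - 344517063) = (62*16 + 27244)/(-344480983) = (992 + 27244)*(-1/344480983) = 28236*(-1/344480983) = -28236/344480983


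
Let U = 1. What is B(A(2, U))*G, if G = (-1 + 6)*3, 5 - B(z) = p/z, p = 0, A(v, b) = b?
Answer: 75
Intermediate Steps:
B(z) = 5 (B(z) = 5 - 0/z = 5 - 1*0 = 5 + 0 = 5)
G = 15 (G = 5*3 = 15)
B(A(2, U))*G = 5*15 = 75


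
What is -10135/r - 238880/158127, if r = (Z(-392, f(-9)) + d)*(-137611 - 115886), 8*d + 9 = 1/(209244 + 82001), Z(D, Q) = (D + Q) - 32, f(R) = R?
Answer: -5104592809656737870/3378787436851687683 ≈ -1.5108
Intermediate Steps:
Z(D, Q) = -32 + D + Q
d = -655301/582490 (d = -9/8 + 1/(8*(209244 + 82001)) = -9/8 + (⅛)/291245 = -9/8 + (⅛)*(1/291245) = -9/8 + 1/2329960 = -655301/582490 ≈ -1.1250)
r = 64102666278087/582490 (r = ((-32 - 392 - 9) - 655301/582490)*(-137611 - 115886) = (-433 - 655301/582490)*(-253497) = -252873471/582490*(-253497) = 64102666278087/582490 ≈ 1.1005e+8)
-10135/r - 238880/158127 = -10135/64102666278087/582490 - 238880/158127 = -10135*582490/64102666278087 - 238880*1/158127 = -5903536150/64102666278087 - 238880/158127 = -5104592809656737870/3378787436851687683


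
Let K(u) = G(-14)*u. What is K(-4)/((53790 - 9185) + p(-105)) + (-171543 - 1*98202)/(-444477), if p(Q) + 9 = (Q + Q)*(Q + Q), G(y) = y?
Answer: 997924718/1642638833 ≈ 0.60751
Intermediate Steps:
p(Q) = -9 + 4*Q² (p(Q) = -9 + (Q + Q)*(Q + Q) = -9 + (2*Q)*(2*Q) = -9 + 4*Q²)
K(u) = -14*u
K(-4)/((53790 - 9185) + p(-105)) + (-171543 - 1*98202)/(-444477) = (-14*(-4))/((53790 - 9185) + (-9 + 4*(-105)²)) + (-171543 - 1*98202)/(-444477) = 56/(44605 + (-9 + 4*11025)) + (-171543 - 98202)*(-1/444477) = 56/(44605 + (-9 + 44100)) - 269745*(-1/444477) = 56/(44605 + 44091) + 89915/148159 = 56/88696 + 89915/148159 = 56*(1/88696) + 89915/148159 = 7/11087 + 89915/148159 = 997924718/1642638833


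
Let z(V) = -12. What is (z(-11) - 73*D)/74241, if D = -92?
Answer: 6704/74241 ≈ 0.090301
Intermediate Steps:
(z(-11) - 73*D)/74241 = (-12 - 73*(-92))/74241 = (-12 + 6716)*(1/74241) = 6704*(1/74241) = 6704/74241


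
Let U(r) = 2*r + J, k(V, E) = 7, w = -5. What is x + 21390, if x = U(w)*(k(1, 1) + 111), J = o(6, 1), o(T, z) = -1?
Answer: 20092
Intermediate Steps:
J = -1
U(r) = -1 + 2*r (U(r) = 2*r - 1 = -1 + 2*r)
x = -1298 (x = (-1 + 2*(-5))*(7 + 111) = (-1 - 10)*118 = -11*118 = -1298)
x + 21390 = -1298 + 21390 = 20092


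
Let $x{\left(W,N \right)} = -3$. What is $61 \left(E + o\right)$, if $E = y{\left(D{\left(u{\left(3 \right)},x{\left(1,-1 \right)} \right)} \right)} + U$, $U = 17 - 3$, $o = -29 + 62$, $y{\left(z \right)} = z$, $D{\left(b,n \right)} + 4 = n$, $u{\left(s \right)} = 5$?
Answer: $2440$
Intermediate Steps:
$D{\left(b,n \right)} = -4 + n$
$o = 33$
$U = 14$ ($U = 17 - 3 = 14$)
$E = 7$ ($E = \left(-4 - 3\right) + 14 = -7 + 14 = 7$)
$61 \left(E + o\right) = 61 \left(7 + 33\right) = 61 \cdot 40 = 2440$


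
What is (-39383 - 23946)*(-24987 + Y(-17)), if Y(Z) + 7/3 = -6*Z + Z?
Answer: 4731499577/3 ≈ 1.5772e+9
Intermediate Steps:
Y(Z) = -7/3 - 5*Z (Y(Z) = -7/3 + (-6*Z + Z) = -7/3 - 5*Z)
(-39383 - 23946)*(-24987 + Y(-17)) = (-39383 - 23946)*(-24987 + (-7/3 - 5*(-17))) = -63329*(-24987 + (-7/3 + 85)) = -63329*(-24987 + 248/3) = -63329*(-74713/3) = 4731499577/3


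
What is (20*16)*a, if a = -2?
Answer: -640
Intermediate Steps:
(20*16)*a = (20*16)*(-2) = 320*(-2) = -640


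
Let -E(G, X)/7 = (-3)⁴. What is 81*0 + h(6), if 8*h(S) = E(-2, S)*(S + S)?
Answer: -1701/2 ≈ -850.50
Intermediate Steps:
E(G, X) = -567 (E(G, X) = -7*(-3)⁴ = -7*81 = -567)
h(S) = -567*S/4 (h(S) = (-567*(S + S))/8 = (-1134*S)/8 = -567*S/4)
81*0 + h(6) = 81*0 - 567/4*6 = 0 - 1701/2 = -1701/2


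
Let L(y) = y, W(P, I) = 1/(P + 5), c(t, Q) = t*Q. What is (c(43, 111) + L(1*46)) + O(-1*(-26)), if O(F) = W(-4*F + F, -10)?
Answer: 351786/73 ≈ 4819.0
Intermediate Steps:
c(t, Q) = Q*t
W(P, I) = 1/(5 + P)
O(F) = 1/(5 - 3*F) (O(F) = 1/(5 + (-4*F + F)) = 1/(5 - 3*F))
(c(43, 111) + L(1*46)) + O(-1*(-26)) = (111*43 + 1*46) - 1/(-5 + 3*(-1*(-26))) = (4773 + 46) - 1/(-5 + 3*26) = 4819 - 1/(-5 + 78) = 4819 - 1/73 = 351786/73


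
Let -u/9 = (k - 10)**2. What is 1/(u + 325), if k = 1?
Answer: -1/404 ≈ -0.0024752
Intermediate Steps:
u = -729 (u = -9*(1 - 10)**2 = -9*(-9)**2 = -9*81 = -729)
1/(u + 325) = 1/(-729 + 325) = 1/(-404) = -1/404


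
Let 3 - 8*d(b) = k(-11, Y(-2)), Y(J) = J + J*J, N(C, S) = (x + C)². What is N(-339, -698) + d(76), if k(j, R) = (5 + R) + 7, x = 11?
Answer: 860661/8 ≈ 1.0758e+5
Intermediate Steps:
N(C, S) = (11 + C)²
Y(J) = J + J²
k(j, R) = 12 + R
d(b) = -11/8 (d(b) = 3/8 - (12 - 2*(1 - 2))/8 = 3/8 - (12 - 2*(-1))/8 = 3/8 - (12 + 2)/8 = 3/8 - ⅛*14 = 3/8 - 7/4 = -11/8)
N(-339, -698) + d(76) = (11 - 339)² - 11/8 = (-328)² - 11/8 = 107584 - 11/8 = 860661/8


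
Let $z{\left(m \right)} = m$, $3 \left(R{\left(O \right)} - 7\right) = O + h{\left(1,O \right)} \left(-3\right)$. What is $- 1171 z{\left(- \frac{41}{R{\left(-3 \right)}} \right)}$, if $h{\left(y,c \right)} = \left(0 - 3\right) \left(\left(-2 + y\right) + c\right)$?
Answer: $- \frac{48011}{6} \approx -8001.8$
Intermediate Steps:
$h{\left(y,c \right)} = 6 - 3 c - 3 y$ ($h{\left(y,c \right)} = - 3 \left(-2 + c + y\right) = 6 - 3 c - 3 y$)
$R{\left(O \right)} = 4 + \frac{10 O}{3}$ ($R{\left(O \right)} = 7 + \frac{O + \left(6 - 3 O - 3\right) \left(-3\right)}{3} = 7 + \frac{O + \left(3 - 3 O\right) \left(-3\right)}{3} = 7 + \frac{O + \left(-9 + 9 O\right)}{3} = 7 + \frac{-9 + 10 O}{3} = 7 + \left(-3 + \frac{10 O}{3}\right) = 4 + \frac{10 O}{3}$)
$- 1171 z{\left(- \frac{41}{R{\left(-3 \right)}} \right)} = - 1171 \left(- \frac{41}{4 + \frac{10}{3} \left(-3\right)}\right) = - 1171 \left(- \frac{41}{4 - 10}\right) = - 1171 \left(- \frac{41}{-6}\right) = - 1171 \left(\left(-41\right) \left(- \frac{1}{6}\right)\right) = \left(-1171\right) \frac{41}{6} = - \frac{48011}{6}$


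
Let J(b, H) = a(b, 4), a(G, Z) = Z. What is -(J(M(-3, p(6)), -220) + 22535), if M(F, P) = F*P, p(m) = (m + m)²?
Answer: -22539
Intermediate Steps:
p(m) = 4*m² (p(m) = (2*m)² = 4*m²)
J(b, H) = 4
-(J(M(-3, p(6)), -220) + 22535) = -(4 + 22535) = -1*22539 = -22539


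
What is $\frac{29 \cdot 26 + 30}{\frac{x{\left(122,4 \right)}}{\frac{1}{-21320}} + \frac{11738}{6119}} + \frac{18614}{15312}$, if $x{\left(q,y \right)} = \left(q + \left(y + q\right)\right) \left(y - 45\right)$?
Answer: $\frac{2057609472043637}{1692598179103128} \approx 1.2157$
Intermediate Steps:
$x{\left(q,y \right)} = \left(-45 + y\right) \left(y + 2 q\right)$ ($x{\left(q,y \right)} = \left(q + \left(q + y\right)\right) \left(-45 + y\right) = \left(y + 2 q\right) \left(-45 + y\right) = \left(-45 + y\right) \left(y + 2 q\right)$)
$\frac{29 \cdot 26 + 30}{\frac{x{\left(122,4 \right)}}{\frac{1}{-21320}} + \frac{11738}{6119}} + \frac{18614}{15312} = \frac{29 \cdot 26 + 30}{\frac{4^{2} - 10980 - 180 + 2 \cdot 122 \cdot 4}{\frac{1}{-21320}} + \frac{11738}{6119}} + \frac{18614}{15312} = \frac{754 + 30}{\frac{16 - 10980 - 180 + 976}{- \frac{1}{21320}} + 11738 \cdot \frac{1}{6119}} + 18614 \cdot \frac{1}{15312} = \frac{784}{\left(-10168\right) \left(-21320\right) + \frac{11738}{6119}} + \frac{9307}{7656} = \frac{784}{216781760 + \frac{11738}{6119}} + \frac{9307}{7656} = \frac{784}{\frac{1326487601178}{6119}} + \frac{9307}{7656} = 784 \cdot \frac{6119}{1326487601178} + \frac{9307}{7656} = \frac{2398648}{663243800589} + \frac{9307}{7656} = \frac{2057609472043637}{1692598179103128}$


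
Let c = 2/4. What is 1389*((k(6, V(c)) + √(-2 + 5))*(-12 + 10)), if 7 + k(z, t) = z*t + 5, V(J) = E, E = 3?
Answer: -44448 - 2778*√3 ≈ -49260.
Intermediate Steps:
c = ½ (c = 2*(¼) = ½ ≈ 0.50000)
V(J) = 3
k(z, t) = -2 + t*z (k(z, t) = -7 + (z*t + 5) = -7 + (t*z + 5) = -7 + (5 + t*z) = -2 + t*z)
1389*((k(6, V(c)) + √(-2 + 5))*(-12 + 10)) = 1389*(((-2 + 3*6) + √(-2 + 5))*(-12 + 10)) = 1389*(((-2 + 18) + √3)*(-2)) = 1389*((16 + √3)*(-2)) = 1389*(-32 - 2*√3) = -44448 - 2778*√3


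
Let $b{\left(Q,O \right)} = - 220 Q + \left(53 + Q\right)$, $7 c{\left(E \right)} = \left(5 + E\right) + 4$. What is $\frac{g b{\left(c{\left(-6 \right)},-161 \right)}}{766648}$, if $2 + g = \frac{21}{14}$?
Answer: $\frac{143}{5366536} \approx 2.6647 \cdot 10^{-5}$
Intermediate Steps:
$c{\left(E \right)} = \frac{9}{7} + \frac{E}{7}$ ($c{\left(E \right)} = \frac{\left(5 + E\right) + 4}{7} = \frac{9 + E}{7} = \frac{9}{7} + \frac{E}{7}$)
$g = - \frac{1}{2}$ ($g = -2 + \frac{21}{14} = -2 + 21 \cdot \frac{1}{14} = -2 + \frac{3}{2} = - \frac{1}{2} \approx -0.5$)
$b{\left(Q,O \right)} = 53 - 219 Q$
$\frac{g b{\left(c{\left(-6 \right)},-161 \right)}}{766648} = \frac{\left(- \frac{1}{2}\right) \left(53 - 219 \left(\frac{9}{7} + \frac{1}{7} \left(-6\right)\right)\right)}{766648} = - \frac{53 - 219 \left(\frac{9}{7} - \frac{6}{7}\right)}{2} \cdot \frac{1}{766648} = - \frac{53 - \frac{657}{7}}{2} \cdot \frac{1}{766648} = \left(- \frac{1}{2}\right) \left(- \frac{286}{7}\right) \frac{1}{766648} = \frac{143}{7} \cdot \frac{1}{766648} = \frac{143}{5366536}$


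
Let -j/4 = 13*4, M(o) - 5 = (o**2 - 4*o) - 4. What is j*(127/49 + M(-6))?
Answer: -648128/49 ≈ -13227.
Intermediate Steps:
M(o) = 1 + o**2 - 4*o (M(o) = 5 + ((o**2 - 4*o) - 4) = 5 + (-4 + o**2 - 4*o) = 1 + o**2 - 4*o)
j = -208 (j = -52*4 = -4*52 = -208)
j*(127/49 + M(-6)) = -208*(127/49 + (1 + (-6)**2 - 4*(-6))) = -208*(127*(1/49) + (1 + 36 + 24)) = -208*(127/49 + 61) = -208*3116/49 = -648128/49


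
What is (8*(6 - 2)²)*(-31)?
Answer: -3968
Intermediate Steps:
(8*(6 - 2)²)*(-31) = (8*4²)*(-31) = (8*16)*(-31) = 128*(-31) = -3968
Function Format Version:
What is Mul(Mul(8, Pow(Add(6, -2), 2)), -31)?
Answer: -3968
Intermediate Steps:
Mul(Mul(8, Pow(Add(6, -2), 2)), -31) = Mul(Mul(8, Pow(4, 2)), -31) = Mul(Mul(8, 16), -31) = Mul(128, -31) = -3968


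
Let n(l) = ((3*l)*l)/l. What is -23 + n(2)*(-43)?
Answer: -281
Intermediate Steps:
n(l) = 3*l (n(l) = (3*l²)/l = 3*l)
-23 + n(2)*(-43) = -23 + (3*2)*(-43) = -23 + 6*(-43) = -23 - 258 = -281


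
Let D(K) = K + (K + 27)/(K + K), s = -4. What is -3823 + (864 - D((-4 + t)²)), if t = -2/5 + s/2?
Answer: -153640427/51200 ≈ -3000.8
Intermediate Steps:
t = -12/5 (t = -2/5 - 4/2 = -2*⅕ - 4*½ = -⅖ - 2 = -12/5 ≈ -2.4000)
D(K) = K + (27 + K)/(2*K) (D(K) = K + (27 + K)/((2*K)) = K + (27 + K)*(1/(2*K)) = K + (27 + K)/(2*K))
-3823 + (864 - D((-4 + t)²)) = -3823 + (864 - (½ + (-4 - 12/5)² + 27/(2*((-4 - 12/5)²)))) = -3823 + (864 - (½ + (-32/5)² + 27/(2*((-32/5)²)))) = -3823 + (864 - (½ + 1024/25 + 27/(2*(1024/25)))) = -3823 + (864 - (½ + 1024/25 + (27/2)*(25/1024))) = -3823 + (864 - (½ + 1024/25 + 675/2048)) = -3823 + (864 - 1*2139627/51200) = -3823 + (864 - 2139627/51200) = -3823 + 42097173/51200 = -153640427/51200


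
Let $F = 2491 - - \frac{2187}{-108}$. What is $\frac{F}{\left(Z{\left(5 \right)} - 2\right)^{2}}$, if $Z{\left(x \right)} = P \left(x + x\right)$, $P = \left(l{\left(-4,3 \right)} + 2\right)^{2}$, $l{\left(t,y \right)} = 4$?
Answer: $\frac{9883}{512656} \approx 0.019278$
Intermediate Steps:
$P = 36$ ($P = \left(4 + 2\right)^{2} = 6^{2} = 36$)
$Z{\left(x \right)} = 72 x$ ($Z{\left(x \right)} = 36 \left(x + x\right) = 36 \cdot 2 x = 72 x$)
$F = \frac{9883}{4}$ ($F = 2491 - \left(-2187\right) \left(- \frac{1}{108}\right) = 2491 - \frac{81}{4} = \frac{9883}{4} \approx 2470.8$)
$\frac{F}{\left(Z{\left(5 \right)} - 2\right)^{2}} = \frac{9883}{4 \left(72 \cdot 5 - 2\right)^{2}} = \frac{9883}{4 \left(360 - 2\right)^{2}} = \frac{9883}{4 \cdot 358^{2}} = \frac{9883}{4 \cdot 128164} = \frac{9883}{4} \cdot \frac{1}{128164} = \frac{9883}{512656}$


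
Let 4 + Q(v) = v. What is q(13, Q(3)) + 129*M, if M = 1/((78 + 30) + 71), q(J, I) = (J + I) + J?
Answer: 4604/179 ≈ 25.721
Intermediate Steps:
Q(v) = -4 + v
q(J, I) = I + 2*J (q(J, I) = (I + J) + J = I + 2*J)
M = 1/179 (M = 1/(108 + 71) = 1/179 ≈ 0.0055866)
q(13, Q(3)) + 129*M = ((-4 + 3) + 2*13) + 129*(1/179) = (-1 + 26) + 129/179 = 25 + 129/179 = 4604/179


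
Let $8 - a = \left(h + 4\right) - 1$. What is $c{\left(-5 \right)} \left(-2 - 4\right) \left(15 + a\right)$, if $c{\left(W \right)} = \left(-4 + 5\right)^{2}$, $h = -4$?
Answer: $-144$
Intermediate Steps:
$c{\left(W \right)} = 1$ ($c{\left(W \right)} = 1^{2} = 1$)
$a = 9$ ($a = 8 - \left(\left(-4 + 4\right) - 1\right) = 8 - \left(0 - 1\right) = 8 - -1 = 8 + 1 = 9$)
$c{\left(-5 \right)} \left(-2 - 4\right) \left(15 + a\right) = 1 \left(-2 - 4\right) \left(15 + 9\right) = 1 \left(-6\right) 24 = \left(-6\right) 24 = -144$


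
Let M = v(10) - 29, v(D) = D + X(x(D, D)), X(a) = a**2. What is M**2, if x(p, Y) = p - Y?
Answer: 361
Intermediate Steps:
v(D) = D (v(D) = D + (D - D)**2 = D + 0**2 = D + 0 = D)
M = -19 (M = 10 - 29 = -19)
M**2 = (-19)**2 = 361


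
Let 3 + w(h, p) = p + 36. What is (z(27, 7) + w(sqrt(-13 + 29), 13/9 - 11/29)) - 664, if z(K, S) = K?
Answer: -157366/261 ≈ -602.93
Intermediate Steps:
w(h, p) = 33 + p (w(h, p) = -3 + (p + 36) = -3 + (36 + p) = 33 + p)
(z(27, 7) + w(sqrt(-13 + 29), 13/9 - 11/29)) - 664 = (27 + (33 + (13/9 - 11/29))) - 664 = (27 + (33 + 278/261)) - 664 = (27 + 8891/261) - 664 = 15938/261 - 664 = -157366/261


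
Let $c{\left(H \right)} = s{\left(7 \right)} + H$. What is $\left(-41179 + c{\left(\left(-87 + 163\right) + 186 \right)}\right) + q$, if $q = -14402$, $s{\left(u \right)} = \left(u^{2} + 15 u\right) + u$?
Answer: $-55158$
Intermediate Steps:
$s{\left(u \right)} = u^{2} + 16 u$
$c{\left(H \right)} = 161 + H$ ($c{\left(H \right)} = 7 \left(16 + 7\right) + H = 7 \cdot 23 + H = 161 + H$)
$\left(-41179 + c{\left(\left(-87 + 163\right) + 186 \right)}\right) + q = \left(-41179 + \left(161 + \left(\left(-87 + 163\right) + 186\right)\right)\right) - 14402 = \left(-41179 + \left(161 + \left(76 + 186\right)\right)\right) - 14402 = \left(-41179 + \left(161 + 262\right)\right) - 14402 = \left(-41179 + 423\right) - 14402 = -40756 - 14402 = -55158$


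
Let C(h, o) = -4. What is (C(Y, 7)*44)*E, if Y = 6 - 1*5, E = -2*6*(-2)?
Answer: -4224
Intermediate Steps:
E = 24 (E = -12*(-2) = 24)
Y = 1 (Y = 6 - 5 = 1)
(C(Y, 7)*44)*E = -4*44*24 = -176*24 = -4224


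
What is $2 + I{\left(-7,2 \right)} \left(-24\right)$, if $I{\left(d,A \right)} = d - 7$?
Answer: $338$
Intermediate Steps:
$I{\left(d,A \right)} = -7 + d$
$2 + I{\left(-7,2 \right)} \left(-24\right) = 2 + \left(-7 - 7\right) \left(-24\right) = 2 - -336 = 2 + 336 = 338$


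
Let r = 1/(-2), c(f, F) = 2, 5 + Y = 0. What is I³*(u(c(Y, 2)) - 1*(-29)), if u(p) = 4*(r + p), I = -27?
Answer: -688905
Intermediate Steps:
Y = -5 (Y = -5 + 0 = -5)
r = -½ ≈ -0.50000
u(p) = -2 + 4*p (u(p) = 4*(-½ + p) = -2 + 4*p)
I³*(u(c(Y, 2)) - 1*(-29)) = (-27)³*((-2 + 4*2) - 1*(-29)) = -19683*((-2 + 8) + 29) = -19683*(6 + 29) = -19683*35 = -688905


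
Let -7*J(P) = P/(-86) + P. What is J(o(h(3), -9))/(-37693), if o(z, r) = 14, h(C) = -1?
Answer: 85/1620799 ≈ 5.2443e-5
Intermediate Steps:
J(P) = -85*P/602 (J(P) = -(P/(-86) + P)/7 = -(P*(-1/86) + P)/7 = -(-P/86 + P)/7 = -85*P/602)
J(o(h(3), -9))/(-37693) = -85/602*14/(-37693) = -85/43*(-1/37693) = 85/1620799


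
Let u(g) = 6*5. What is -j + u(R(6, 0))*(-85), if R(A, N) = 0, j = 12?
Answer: -2562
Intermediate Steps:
u(g) = 30
-j + u(R(6, 0))*(-85) = -1*12 + 30*(-85) = -12 - 2550 = -2562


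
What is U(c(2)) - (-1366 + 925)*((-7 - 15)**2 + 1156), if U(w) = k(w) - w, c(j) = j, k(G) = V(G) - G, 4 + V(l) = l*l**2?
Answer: 723240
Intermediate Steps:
V(l) = -4 + l**3 (V(l) = -4 + l*l**2 = -4 + l**3)
k(G) = -4 + G**3 - G (k(G) = (-4 + G**3) - G = -4 + G**3 - G)
U(w) = -4 + w**3 - 2*w (U(w) = (-4 + w**3 - w) - w = -4 + w**3 - 2*w)
U(c(2)) - (-1366 + 925)*((-7 - 15)**2 + 1156) = (-4 + 2**3 - 2*2) - (-1366 + 925)*((-7 - 15)**2 + 1156) = (-4 + 8 - 4) - (-441)*((-22)**2 + 1156) = 0 - (-441)*(484 + 1156) = 0 - (-441)*1640 = 0 - 1*(-723240) = 0 + 723240 = 723240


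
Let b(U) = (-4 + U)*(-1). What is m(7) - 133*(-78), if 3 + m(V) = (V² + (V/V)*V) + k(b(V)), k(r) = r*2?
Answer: 10421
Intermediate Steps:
b(U) = 4 - U
k(r) = 2*r
m(V) = 5 + V² - V (m(V) = -3 + ((V² + (V/V)*V) + 2*(4 - V)) = -3 + ((V² + 1*V) + (8 - 2*V)) = -3 + ((V² + V) + (8 - 2*V)) = -3 + ((V + V²) + (8 - 2*V)) = -3 + (8 + V² - V) = 5 + V² - V)
m(7) - 133*(-78) = (5 + 7² - 1*7) - 133*(-78) = (5 + 49 - 7) + 10374 = 47 + 10374 = 10421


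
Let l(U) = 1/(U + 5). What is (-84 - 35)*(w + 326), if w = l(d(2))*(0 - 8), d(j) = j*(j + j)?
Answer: -503370/13 ≈ -38721.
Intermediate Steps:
d(j) = 2*j**2 (d(j) = j*(2*j) = 2*j**2)
l(U) = 1/(5 + U)
w = -8/13 (w = (0 - 8)/(5 + 2*2**2) = -8/(5 + 2*4) = -8/(5 + 8) = -8/13 ≈ -0.61539)
(-84 - 35)*(w + 326) = (-84 - 35)*(-8/13 + 326) = -119*4230/13 = -503370/13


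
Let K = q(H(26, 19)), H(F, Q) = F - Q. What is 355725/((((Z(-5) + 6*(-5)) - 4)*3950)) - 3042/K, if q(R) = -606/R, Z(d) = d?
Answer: 6810603/207454 ≈ 32.829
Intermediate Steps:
K = -606/7 (K = -606/(26 - 1*19) = -606/(26 - 19) = -606/7 ≈ -86.571)
355725/((((Z(-5) + 6*(-5)) - 4)*3950)) - 3042/K = 355725/((((-5 + 6*(-5)) - 4)*3950)) - 3042/(-606/7) = 355725/((((-5 - 30) - 4)*3950)) - 3042*(-7/606) = 355725/(((-35 - 4)*3950)) + 3549/101 = 355725/((-39*3950)) + 3549/101 = 355725/(-154050) + 3549/101 = 355725*(-1/154050) + 3549/101 = -4743/2054 + 3549/101 = 6810603/207454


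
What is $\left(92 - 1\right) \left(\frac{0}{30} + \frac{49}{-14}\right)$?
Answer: $- \frac{637}{2} \approx -318.5$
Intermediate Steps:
$\left(92 - 1\right) \left(\frac{0}{30} + \frac{49}{-14}\right) = 91 \left(0 \cdot \frac{1}{30} + 49 \left(- \frac{1}{14}\right)\right) = 91 \left(0 - \frac{7}{2}\right) = 91 \left(- \frac{7}{2}\right) = - \frac{637}{2}$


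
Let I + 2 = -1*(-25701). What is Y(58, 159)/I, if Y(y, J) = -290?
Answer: -290/25699 ≈ -0.011284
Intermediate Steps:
I = 25699 (I = -2 - 1*(-25701) = -2 + 25701 = 25699)
Y(58, 159)/I = -290/25699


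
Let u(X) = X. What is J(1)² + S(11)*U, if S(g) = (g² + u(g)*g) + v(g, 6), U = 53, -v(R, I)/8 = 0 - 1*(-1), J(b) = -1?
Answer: 12403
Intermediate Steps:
v(R, I) = -8 (v(R, I) = -8*(0 - 1*(-1)) = -8*(0 + 1) = -8*1 = -8)
S(g) = -8 + 2*g² (S(g) = (g² + g*g) - 8 = (g² + g²) - 8 = 2*g² - 8 = -8 + 2*g²)
J(1)² + S(11)*U = (-1)² + (-8 + 2*11²)*53 = 1 + (-8 + 2*121)*53 = 1 + (-8 + 242)*53 = 1 + 234*53 = 1 + 12402 = 12403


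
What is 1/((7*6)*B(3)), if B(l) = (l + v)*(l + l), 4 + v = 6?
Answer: 1/1260 ≈ 0.00079365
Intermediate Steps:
v = 2 (v = -4 + 6 = 2)
B(l) = 2*l*(2 + l) (B(l) = (l + 2)*(l + l) = (2 + l)*(2*l) = 2*l*(2 + l))
1/((7*6)*B(3)) = 1/((7*6)*(2*3*(2 + 3))) = 1/(42*(2*3*5)) = 1/(42*30) = 1/1260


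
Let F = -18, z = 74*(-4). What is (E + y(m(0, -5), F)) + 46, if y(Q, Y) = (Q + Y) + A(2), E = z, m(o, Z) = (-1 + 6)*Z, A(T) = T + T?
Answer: -289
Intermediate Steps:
z = -296
A(T) = 2*T
m(o, Z) = 5*Z
E = -296
y(Q, Y) = 4 + Q + Y (y(Q, Y) = (Q + Y) + 2*2 = (Q + Y) + 4 = 4 + Q + Y)
(E + y(m(0, -5), F)) + 46 = (-296 + (4 + 5*(-5) - 18)) + 46 = (-296 + (4 - 25 - 18)) + 46 = (-296 - 39) + 46 = -335 + 46 = -289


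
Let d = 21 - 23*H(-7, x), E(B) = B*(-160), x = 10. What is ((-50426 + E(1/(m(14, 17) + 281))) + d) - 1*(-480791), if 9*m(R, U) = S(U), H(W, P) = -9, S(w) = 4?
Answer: 1090690629/2533 ≈ 4.3059e+5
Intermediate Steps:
m(R, U) = 4/9 (m(R, U) = (⅑)*4 = 4/9)
E(B) = -160*B
d = 228 (d = 21 - 23*(-9) = 21 + 207 = 228)
((-50426 + E(1/(m(14, 17) + 281))) + d) - 1*(-480791) = ((-50426 - 160/(4/9 + 281)) + 228) - 1*(-480791) = ((-50426 - 160/2533/9) + 228) + 480791 = ((-50426 - 160*9/2533) + 228) + 480791 = ((-50426 - 1440/2533) + 228) + 480791 = (-127730498/2533 + 228) + 480791 = -127152974/2533 + 480791 = 1090690629/2533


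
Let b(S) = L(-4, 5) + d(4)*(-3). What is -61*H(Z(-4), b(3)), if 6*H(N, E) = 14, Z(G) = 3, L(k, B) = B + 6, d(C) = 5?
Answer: -427/3 ≈ -142.33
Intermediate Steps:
L(k, B) = 6 + B
b(S) = -4 (b(S) = (6 + 5) + 5*(-3) = 11 - 15 = -4)
H(N, E) = 7/3 (H(N, E) = (⅙)*14 = 7/3)
-61*H(Z(-4), b(3)) = -61*7/3 = -427/3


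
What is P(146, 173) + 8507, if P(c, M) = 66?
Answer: 8573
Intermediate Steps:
P(146, 173) + 8507 = 66 + 8507 = 8573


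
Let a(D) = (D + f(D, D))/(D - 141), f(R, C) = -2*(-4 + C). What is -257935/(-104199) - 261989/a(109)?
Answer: -873541686517/10524099 ≈ -83004.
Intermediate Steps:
f(R, C) = 8 - 2*C
a(D) = (8 - D)/(-141 + D) (a(D) = (D + (8 - 2*D))/(D - 141) = (8 - D)/(-141 + D))
-257935/(-104199) - 261989/a(109) = -257935/(-104199) - 261989*(-141 + 109)/(8 - 1*109) = -257935*(-1/104199) - 261989*(-32/(8 - 109)) = 257935/104199 - 261989/((-1/32*(-101))) = 257935/104199 - 261989/101/32 = 257935/104199 - 261989*32/101 = 257935/104199 - 8383648/101 = -873541686517/10524099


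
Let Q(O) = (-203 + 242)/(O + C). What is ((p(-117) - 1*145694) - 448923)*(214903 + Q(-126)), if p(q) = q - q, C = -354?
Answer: -20445588614139/160 ≈ -1.2778e+11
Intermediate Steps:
p(q) = 0
Q(O) = 39/(-354 + O) (Q(O) = (-203 + 242)/(O - 354) = 39/(-354 + O))
((p(-117) - 1*145694) - 448923)*(214903 + Q(-126)) = ((0 - 1*145694) - 448923)*(214903 + 39/(-354 - 126)) = ((0 - 145694) - 448923)*(214903 + 39/(-480)) = (-145694 - 448923)*(214903 + 39*(-1/480)) = -594617*(214903 - 13/160) = -594617*34384467/160 = -20445588614139/160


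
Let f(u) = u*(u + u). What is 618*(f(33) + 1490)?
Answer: 2266824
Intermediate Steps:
f(u) = 2*u² (f(u) = u*(2*u) = 2*u²)
618*(f(33) + 1490) = 618*(2*33² + 1490) = 618*(2*1089 + 1490) = 618*(2178 + 1490) = 618*3668 = 2266824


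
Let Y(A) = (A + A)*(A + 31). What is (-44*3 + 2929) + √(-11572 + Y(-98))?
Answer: 2797 + 2*√390 ≈ 2836.5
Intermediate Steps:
Y(A) = 2*A*(31 + A) (Y(A) = (2*A)*(31 + A) = 2*A*(31 + A))
(-44*3 + 2929) + √(-11572 + Y(-98)) = (-44*3 + 2929) + √(-11572 + 2*(-98)*(31 - 98)) = (-132 + 2929) + √(-11572 + 2*(-98)*(-67)) = 2797 + √(-11572 + 13132) = 2797 + √1560 = 2797 + 2*√390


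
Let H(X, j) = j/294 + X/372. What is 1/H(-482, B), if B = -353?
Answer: -1519/3792 ≈ -0.40058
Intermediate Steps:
H(X, j) = j/294 + X/372 (H(X, j) = j*(1/294) + X*(1/372) = j/294 + X/372)
1/H(-482, B) = 1/((1/294)*(-353) + (1/372)*(-482)) = 1/(-353/294 - 241/186) = 1/(-3792/1519) = -1519/3792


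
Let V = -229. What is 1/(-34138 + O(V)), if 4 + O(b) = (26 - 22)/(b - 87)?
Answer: -79/2697219 ≈ -2.9289e-5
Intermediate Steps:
O(b) = -4 + 4/(-87 + b) (O(b) = -4 + (26 - 22)/(b - 87) = -4 + 4/(-87 + b))
1/(-34138 + O(V)) = 1/(-34138 + 4*(88 - 1*(-229))/(-87 - 229)) = 1/(-34138 + 4*(88 + 229)/(-316)) = 1/(-34138 + 4*(-1/316)*317) = 1/(-34138 - 317/79) = 1/(-2697219/79) = -79/2697219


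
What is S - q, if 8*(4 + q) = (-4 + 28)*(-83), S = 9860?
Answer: 10113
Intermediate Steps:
q = -253 (q = -4 + ((-4 + 28)*(-83))/8 = -4 + (24*(-83))/8 = -4 + (⅛)*(-1992) = -4 - 249 = -253)
S - q = 9860 - 1*(-253) = 9860 + 253 = 10113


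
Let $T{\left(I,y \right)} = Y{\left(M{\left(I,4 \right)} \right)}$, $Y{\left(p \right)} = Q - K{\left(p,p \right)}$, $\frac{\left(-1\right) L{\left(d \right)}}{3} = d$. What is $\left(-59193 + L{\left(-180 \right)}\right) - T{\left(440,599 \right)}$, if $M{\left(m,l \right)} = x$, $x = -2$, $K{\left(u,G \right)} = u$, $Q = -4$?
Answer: $-58651$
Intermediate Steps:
$L{\left(d \right)} = - 3 d$
$M{\left(m,l \right)} = -2$
$Y{\left(p \right)} = -4 - p$
$T{\left(I,y \right)} = -2$ ($T{\left(I,y \right)} = -4 - -2 = -4 + 2 = -2$)
$\left(-59193 + L{\left(-180 \right)}\right) - T{\left(440,599 \right)} = \left(-59193 - -540\right) - -2 = \left(-59193 + 540\right) + 2 = -58653 + 2 = -58651$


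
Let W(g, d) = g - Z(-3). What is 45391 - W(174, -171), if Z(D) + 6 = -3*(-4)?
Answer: 45223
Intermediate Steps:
Z(D) = 6 (Z(D) = -6 - 3*(-4) = -6 + 12 = 6)
W(g, d) = -6 + g (W(g, d) = g - 1*6 = g - 6 = -6 + g)
45391 - W(174, -171) = 45391 - (-6 + 174) = 45391 - 1*168 = 45391 - 168 = 45223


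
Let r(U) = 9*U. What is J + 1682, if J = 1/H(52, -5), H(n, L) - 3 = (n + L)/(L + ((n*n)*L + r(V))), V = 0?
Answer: 68181621/40528 ≈ 1682.3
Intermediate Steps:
H(n, L) = 3 + (L + n)/(L + L*n²) (H(n, L) = 3 + (n + L)/(L + ((n*n)*L + 9*0)) = 3 + (L + n)/(L + (n²*L + 0)) = 3 + (L + n)/(L + (L*n² + 0)) = 3 + (L + n)/(L + L*n²))
J = 13525/40528 (J = 1/((52 + 4*(-5) + 3*(-5)*52²)/((-5)*(1 + 52²))) = 1/(-(52 - 20 + 3*(-5)*2704)/(5*(1 + 2704))) = 1/(-⅕*(52 - 20 - 40560)/2705) = 1/(-⅕*1/2705*(-40528)) = 1/(40528/13525) = 13525/40528 ≈ 0.33372)
J + 1682 = 13525/40528 + 1682 = 68181621/40528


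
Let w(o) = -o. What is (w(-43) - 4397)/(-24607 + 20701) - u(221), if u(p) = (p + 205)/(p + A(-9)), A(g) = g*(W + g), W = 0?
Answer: -12466/42129 ≈ -0.29590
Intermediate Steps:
A(g) = g**2 (A(g) = g*(0 + g) = g*g = g**2)
u(p) = (205 + p)/(81 + p) (u(p) = (p + 205)/(p + (-9)**2) = (205 + p)/(p + 81) = (205 + p)/(81 + p))
(w(-43) - 4397)/(-24607 + 20701) - u(221) = (-1*(-43) - 4397)/(-24607 + 20701) - (205 + 221)/(81 + 221) = (43 - 4397)/(-3906) - 426/302 = -4354*(-1/3906) - 426/302 = 311/279 - 1*213/151 = 311/279 - 213/151 = -12466/42129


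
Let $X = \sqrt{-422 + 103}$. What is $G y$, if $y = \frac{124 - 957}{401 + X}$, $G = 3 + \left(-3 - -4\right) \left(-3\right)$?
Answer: $0$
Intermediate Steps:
$X = i \sqrt{319}$ ($X = \sqrt{-319} = i \sqrt{319} \approx 17.861 i$)
$G = 0$ ($G = 3 + \left(-3 + 4\right) \left(-3\right) = 3 + 1 \left(-3\right) = 3 - 3 = 0$)
$y = - \frac{833}{401 + i \sqrt{319}}$ ($y = \frac{124 - 957}{401 + i \sqrt{319}} = - \frac{833}{401 + i \sqrt{319}} \approx -2.0732 + 0.09234 i$)
$G y = 0 \left(- \frac{334033}{161120} + \frac{833 i \sqrt{319}}{161120}\right) = 0$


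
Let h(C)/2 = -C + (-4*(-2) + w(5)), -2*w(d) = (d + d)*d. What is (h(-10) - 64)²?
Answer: 6084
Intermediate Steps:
w(d) = -d² (w(d) = -(d + d)*d/2 = -2*d*d/2 = -d²)
h(C) = -34 - 2*C (h(C) = 2*(-C + (-4*(-2) - 1*5²)) = 2*(-C + (8 - 1*25)) = 2*(-C + (8 - 25)) = 2*(-C - 17) = 2*(-17 - C) = -34 - 2*C)
(h(-10) - 64)² = ((-34 - 2*(-10)) - 64)² = ((-34 + 20) - 64)² = (-14 - 64)² = (-78)² = 6084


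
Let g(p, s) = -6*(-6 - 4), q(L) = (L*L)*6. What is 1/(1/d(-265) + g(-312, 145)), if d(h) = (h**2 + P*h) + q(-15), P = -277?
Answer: 144980/8698801 ≈ 0.016667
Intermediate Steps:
q(L) = 6*L**2 (q(L) = L**2*6 = 6*L**2)
g(p, s) = 60 (g(p, s) = -6*(-10) = 60)
d(h) = 1350 + h**2 - 277*h (d(h) = (h**2 - 277*h) + 6*(-15)**2 = (h**2 - 277*h) + 6*225 = (h**2 - 277*h) + 1350 = 1350 + h**2 - 277*h)
1/(1/d(-265) + g(-312, 145)) = 1/(1/(1350 + (-265)**2 - 277*(-265)) + 60) = 1/(1/(1350 + 70225 + 73405) + 60) = 1/(1/144980 + 60) = 1/(8698801/144980) = 144980/8698801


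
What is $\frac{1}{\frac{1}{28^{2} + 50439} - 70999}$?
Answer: $- \frac{51223}{3636781776} \approx -1.4085 \cdot 10^{-5}$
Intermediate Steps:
$\frac{1}{\frac{1}{28^{2} + 50439} - 70999} = \frac{1}{\frac{1}{784 + 50439} - 70999} = \frac{1}{\frac{1}{51223} - 70999} = \frac{1}{- \frac{3636781776}{51223}} = - \frac{51223}{3636781776}$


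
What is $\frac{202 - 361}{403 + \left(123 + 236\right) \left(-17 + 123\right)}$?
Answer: $- \frac{53}{12819} \approx -0.0041345$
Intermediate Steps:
$\frac{202 - 361}{403 + \left(123 + 236\right) \left(-17 + 123\right)} = - \frac{159}{403 + 359 \cdot 106} = - \frac{159}{403 + 38054} = - \frac{159}{38457} = \left(-159\right) \frac{1}{38457} = - \frac{53}{12819}$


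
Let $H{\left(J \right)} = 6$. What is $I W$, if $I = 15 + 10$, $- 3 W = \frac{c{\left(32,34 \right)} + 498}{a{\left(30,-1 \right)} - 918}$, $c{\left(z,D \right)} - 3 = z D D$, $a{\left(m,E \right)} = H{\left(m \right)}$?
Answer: $\frac{937325}{2736} \approx 342.59$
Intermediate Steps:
$a{\left(m,E \right)} = 6$
$c{\left(z,D \right)} = 3 + z D^{2}$ ($c{\left(z,D \right)} = 3 + z D D = 3 + D z D = 3 + z D^{2}$)
$W = \frac{37493}{2736}$ ($W = - \frac{\left(\left(3 + 32 \cdot 34^{2}\right) + 498\right) \frac{1}{6 - 918}}{3} = - \frac{\left(\left(3 + 32 \cdot 1156\right) + 498\right) \frac{1}{-912}}{3} = - \frac{\left(\left(3 + 36992\right) + 498\right) \left(- \frac{1}{912}\right)}{3} = - \frac{\left(36995 + 498\right) \left(- \frac{1}{912}\right)}{3} = - \frac{37493 \left(- \frac{1}{912}\right)}{3} = \left(- \frac{1}{3}\right) \left(- \frac{37493}{912}\right) = \frac{37493}{2736} \approx 13.704$)
$I = 25$
$I W = 25 \cdot \frac{37493}{2736} = \frac{937325}{2736}$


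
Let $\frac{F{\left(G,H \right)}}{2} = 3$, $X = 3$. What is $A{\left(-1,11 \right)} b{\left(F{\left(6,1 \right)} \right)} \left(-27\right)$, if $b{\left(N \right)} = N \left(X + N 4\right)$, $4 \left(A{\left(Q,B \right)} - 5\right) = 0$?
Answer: $-21870$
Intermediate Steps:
$A{\left(Q,B \right)} = 5$ ($A{\left(Q,B \right)} = 5 + \frac{1}{4} \cdot 0 = 5 + 0 = 5$)
$F{\left(G,H \right)} = 6$ ($F{\left(G,H \right)} = 2 \cdot 3 = 6$)
$b{\left(N \right)} = N \left(3 + 4 N\right)$ ($b{\left(N \right)} = N \left(3 + N 4\right) = N \left(3 + 4 N\right)$)
$A{\left(-1,11 \right)} b{\left(F{\left(6,1 \right)} \right)} \left(-27\right) = 5 \cdot 6 \left(3 + 4 \cdot 6\right) \left(-27\right) = 5 \cdot 6 \left(3 + 24\right) \left(-27\right) = 5 \cdot 6 \cdot 27 \left(-27\right) = 5 \cdot 162 \left(-27\right) = 810 \left(-27\right) = -21870$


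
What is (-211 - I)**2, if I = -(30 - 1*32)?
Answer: 45369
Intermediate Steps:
I = 2 (I = -(30 - 32) = -1*(-2) = 2)
(-211 - I)**2 = (-211 - 1*2)**2 = (-211 - 2)**2 = (-213)**2 = 45369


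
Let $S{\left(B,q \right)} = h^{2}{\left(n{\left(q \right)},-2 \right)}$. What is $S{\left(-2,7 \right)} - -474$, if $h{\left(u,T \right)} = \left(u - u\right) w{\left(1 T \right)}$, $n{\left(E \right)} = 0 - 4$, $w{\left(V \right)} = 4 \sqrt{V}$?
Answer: $474$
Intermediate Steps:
$n{\left(E \right)} = -4$ ($n{\left(E \right)} = 0 - 4 = -4$)
$h{\left(u,T \right)} = 0$ ($h{\left(u,T \right)} = \left(u - u\right) 4 \sqrt{1 T} = 0 \cdot 4 \sqrt{T} = 0$)
$S{\left(B,q \right)} = 0$ ($S{\left(B,q \right)} = 0^{2} = 0$)
$S{\left(-2,7 \right)} - -474 = 0 - -474 = 0 + 474 = 474$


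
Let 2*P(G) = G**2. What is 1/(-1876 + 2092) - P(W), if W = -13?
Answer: -18251/216 ≈ -84.495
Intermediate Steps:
P(G) = G**2/2
1/(-1876 + 2092) - P(W) = 1/(-1876 + 2092) - (-13)**2/2 = 1/216 - 169/2 = -18251/216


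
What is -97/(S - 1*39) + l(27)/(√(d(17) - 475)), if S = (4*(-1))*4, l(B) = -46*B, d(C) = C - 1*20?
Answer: 97/55 + 621*I*√478/239 ≈ 1.7636 + 56.808*I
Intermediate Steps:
d(C) = -20 + C (d(C) = C - 20 = -20 + C)
S = -16 (S = -4*4 = -16)
-97/(S - 1*39) + l(27)/(√(d(17) - 475)) = -97/(-16 - 1*39) + (-46*27)/(√((-20 + 17) - 475)) = -97/(-16 - 39) - 1242/√(-3 - 475) = -97/(-55) - 1242*(-I*√478/478) = -97*(-1/55) - 1242*(-I*√478/478) = 97/55 - (-621)*I*√478/239 = 97/55 + 621*I*√478/239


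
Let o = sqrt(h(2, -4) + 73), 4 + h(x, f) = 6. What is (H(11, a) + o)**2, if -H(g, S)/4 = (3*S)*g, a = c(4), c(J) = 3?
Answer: 156891 - 3960*sqrt(3) ≈ 1.5003e+5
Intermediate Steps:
h(x, f) = 2 (h(x, f) = -4 + 6 = 2)
a = 3
H(g, S) = -12*S*g (H(g, S) = -4*3*S*g = -12*S*g)
o = 5*sqrt(3) (o = sqrt(2 + 73) = sqrt(75) = 5*sqrt(3) ≈ 8.6602)
(H(11, a) + o)**2 = (-12*3*11 + 5*sqrt(3))**2 = (-396 + 5*sqrt(3))**2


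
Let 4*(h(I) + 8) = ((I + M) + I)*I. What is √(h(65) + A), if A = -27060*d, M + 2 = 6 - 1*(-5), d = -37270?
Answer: 3*√448234867/2 ≈ 31757.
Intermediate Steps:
M = 9 (M = -2 + (6 - 1*(-5)) = -2 + (6 + 5) = -2 + 11 = 9)
h(I) = -8 + I*(9 + 2*I)/4 (h(I) = -8 + (((I + 9) + I)*I)/4 = -8 + (((9 + I) + I)*I)/4 = -8 + ((9 + 2*I)*I)/4 = -8 + (I*(9 + 2*I))/4 = -8 + I*(9 + 2*I)/4)
A = 1008526200 (A = -27060/(1/(-37270)) = -27060/(-1/37270) = -27060*(-37270) = 1008526200)
√(h(65) + A) = √((-8 + (½)*65² + (9/4)*65) + 1008526200) = √((-8 + (½)*4225 + 585/4) + 1008526200) = √((-8 + 4225/2 + 585/4) + 1008526200) = √(9003/4 + 1008526200) = √(4034113803/4) = 3*√448234867/2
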